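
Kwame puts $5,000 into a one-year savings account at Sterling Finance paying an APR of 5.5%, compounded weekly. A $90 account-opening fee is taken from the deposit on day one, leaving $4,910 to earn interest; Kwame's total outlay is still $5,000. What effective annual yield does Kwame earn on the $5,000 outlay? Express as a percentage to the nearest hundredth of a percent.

3.75%

Value after one year: 4,910 × (1 + 0.055/52)^52 = 4,910 × 1.056510 = $5,187.46.
Effective yield on the $5,000 outlay: 5,187.46 / 5,000 − 1 = 0.037493 = 3.75%.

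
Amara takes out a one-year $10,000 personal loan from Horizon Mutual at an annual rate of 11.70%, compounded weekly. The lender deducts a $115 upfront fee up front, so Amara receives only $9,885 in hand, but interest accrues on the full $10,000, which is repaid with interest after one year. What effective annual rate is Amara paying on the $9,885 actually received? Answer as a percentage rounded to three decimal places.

13.705%

Amount owed after one year: 10,000 × (1 + 0.1170/52)^52 = 10,000 × 1.123972 = $11,239.72.
Effective rate on net proceeds: 11,239.72 / 9,885 − 1 = 0.137048 = 13.705%.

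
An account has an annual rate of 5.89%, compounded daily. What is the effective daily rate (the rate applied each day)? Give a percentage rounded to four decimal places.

0.0161%

With a nominal annual rate compounded daily, the periodic rate is the nominal rate divided by 365.
i = 0.0589 / 365 = 0.0001614 = 0.0161%.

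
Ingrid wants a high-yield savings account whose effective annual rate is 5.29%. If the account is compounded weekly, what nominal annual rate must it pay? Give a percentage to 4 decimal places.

(1 + r/52)^52 − 1 = 0.0529, so 1 + r/52 = 1.0529^(1/52).
r/52 = 0.000992, so r = 0.051574 = 5.1574%.

5.1574%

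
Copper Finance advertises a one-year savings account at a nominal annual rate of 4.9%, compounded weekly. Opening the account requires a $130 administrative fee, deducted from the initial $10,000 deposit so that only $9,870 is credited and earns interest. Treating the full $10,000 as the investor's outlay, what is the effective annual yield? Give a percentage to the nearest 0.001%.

Value after one year: 9,870 × (1 + 0.049/52)^52 = 9,870 × 1.050196 = $10,365.44.
Effective yield on the $10,000 outlay: 10,365.44 / 10,000 − 1 = 0.036544 = 3.654%.

3.654%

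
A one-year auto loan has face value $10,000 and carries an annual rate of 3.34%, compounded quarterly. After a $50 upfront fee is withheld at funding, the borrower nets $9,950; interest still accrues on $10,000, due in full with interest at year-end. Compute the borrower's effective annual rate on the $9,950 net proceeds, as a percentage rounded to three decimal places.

Amount owed after one year: 10,000 × (1 + 0.0334/4)^4 = 10,000 × 1.033821 = $10,338.21.
Effective rate on net proceeds: 10,338.21 / 9,950 − 1 = 0.039016 = 3.902%.

3.902%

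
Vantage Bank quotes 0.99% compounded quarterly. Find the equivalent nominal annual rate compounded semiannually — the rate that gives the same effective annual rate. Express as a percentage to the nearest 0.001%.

EAR = (1 + 0.0099/4)^4 − 1 = 0.009937.
Solve (1 + r/2)^2 = 1.009937: r/2 = 1.009937^(1/2) − 1 = 0.004956, so r = 0.009912 = 0.991%.

0.991%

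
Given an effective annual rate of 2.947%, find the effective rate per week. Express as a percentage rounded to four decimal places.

The per-week rate i satisfies (1 + i)^52 = 1 + 0.02947.
i = 1.02947^(1/52) − 1 = 0.0005587 = 0.0559%.

0.0559%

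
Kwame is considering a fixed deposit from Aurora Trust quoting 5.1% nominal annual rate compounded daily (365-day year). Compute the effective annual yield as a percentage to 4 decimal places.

5.2319%

EAR = (1 + 0.051/365)^365 − 1.
= 1.052319 − 1 = 5.2319%.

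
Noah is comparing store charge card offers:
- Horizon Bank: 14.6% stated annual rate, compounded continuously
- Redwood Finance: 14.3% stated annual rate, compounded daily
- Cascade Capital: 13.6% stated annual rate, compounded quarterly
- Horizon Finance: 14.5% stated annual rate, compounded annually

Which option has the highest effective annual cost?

Horizon Bank

Horizon Bank: e^0.146 − 1 = 15.720%
Redwood Finance: (1 + 0.143/365)^365 − 1 = 15.370%
Cascade Capital: (1 + 0.136/4)^4 − 1 = 14.309%
Horizon Finance: compounded annually, EAR = 14.500%
The highest effective annual rate is Horizon Bank at 15.720%.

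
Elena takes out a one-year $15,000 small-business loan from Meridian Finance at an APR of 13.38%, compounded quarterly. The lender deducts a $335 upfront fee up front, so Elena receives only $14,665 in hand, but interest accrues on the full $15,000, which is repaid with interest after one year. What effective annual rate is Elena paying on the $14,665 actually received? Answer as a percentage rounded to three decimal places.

16.672%

Amount owed after one year: 15,000 × (1 + 0.1338/4)^4 = 15,000 × 1.140664 = $17,109.97.
Effective rate on net proceeds: 17,109.97 / 14,665 − 1 = 0.166721 = 16.672%.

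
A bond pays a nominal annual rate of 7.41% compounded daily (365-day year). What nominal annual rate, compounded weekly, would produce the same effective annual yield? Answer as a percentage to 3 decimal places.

7.415%

EAR = (1 + 0.0741/365)^365 − 1 = 0.076906.
Solve (1 + r/52)^52 = 1.076906: r/52 = 1.076906^(1/52) − 1 = 0.001426, so r = 0.074145 = 7.415%.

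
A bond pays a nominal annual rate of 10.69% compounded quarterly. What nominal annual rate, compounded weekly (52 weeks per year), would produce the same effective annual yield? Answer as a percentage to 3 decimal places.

10.560%

EAR = (1 + 0.1069/4)^4 − 1 = 0.111262.
Solve (1 + r/52)^52 = 1.111262: r/52 = 1.111262^(1/52) − 1 = 0.002031, so r = 0.105604 = 10.560%.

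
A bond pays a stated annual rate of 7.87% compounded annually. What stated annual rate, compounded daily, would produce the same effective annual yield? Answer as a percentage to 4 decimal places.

Compounded annually, EAR = nominal = 0.078700.
Solve (1 + r/365)^365 = 1.078700: r/365 = 1.078700^(1/365) − 1 = 0.000208, so r = 0.075764 = 7.5764%.

7.5764%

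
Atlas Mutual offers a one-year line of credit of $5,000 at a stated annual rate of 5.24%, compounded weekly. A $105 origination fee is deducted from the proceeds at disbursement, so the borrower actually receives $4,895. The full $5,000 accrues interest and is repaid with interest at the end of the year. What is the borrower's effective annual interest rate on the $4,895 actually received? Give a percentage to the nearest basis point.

7.64%

Amount owed after one year: 5,000 × (1 + 0.0524/52)^52 = 5,000 × 1.053769 = $5,268.85.
Effective rate on net proceeds: 5,268.85 / 4,895 − 1 = 0.076373 = 7.64%.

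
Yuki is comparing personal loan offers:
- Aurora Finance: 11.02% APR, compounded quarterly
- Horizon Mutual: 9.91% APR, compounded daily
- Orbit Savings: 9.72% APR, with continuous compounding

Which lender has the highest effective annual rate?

Aurora Finance: (1 + 0.1102/4)^4 − 1 = 11.484%
Horizon Mutual: (1 + 0.0991/365)^365 − 1 = 10.416%
Orbit Savings: e^0.0972 − 1 = 10.208%
The highest effective annual rate is Aurora Finance at 11.484%.

Aurora Finance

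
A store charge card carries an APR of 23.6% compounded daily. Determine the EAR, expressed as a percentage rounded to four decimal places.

EAR = (1 + 0.236/365)^365 − 1.
= 1.266078 − 1 = 26.6078%.

26.6078%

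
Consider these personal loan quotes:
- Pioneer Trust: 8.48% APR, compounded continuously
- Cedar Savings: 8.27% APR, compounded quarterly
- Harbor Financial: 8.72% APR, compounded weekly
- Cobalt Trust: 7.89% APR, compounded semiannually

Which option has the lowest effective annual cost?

Cobalt Trust

Pioneer Trust: e^0.0848 − 1 = 8.850%
Cedar Savings: (1 + 0.0827/4)^4 − 1 = 8.530%
Harbor Financial: (1 + 0.0872/52)^52 − 1 = 9.104%
Cobalt Trust: (1 + 0.0789/2)^2 − 1 = 8.046%
The lowest effective annual rate is Cobalt Trust at 8.046%.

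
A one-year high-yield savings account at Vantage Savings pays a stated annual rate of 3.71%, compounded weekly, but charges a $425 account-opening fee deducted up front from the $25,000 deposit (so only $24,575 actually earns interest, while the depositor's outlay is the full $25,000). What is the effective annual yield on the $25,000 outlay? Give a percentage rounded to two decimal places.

Value after one year: 24,575 × (1 + 0.0371/52)^52 = 24,575 × 1.037783 = $25,503.52.
Effective yield on the $25,000 outlay: 25,503.52 / 25,000 − 1 = 0.020141 = 2.01%.

2.01%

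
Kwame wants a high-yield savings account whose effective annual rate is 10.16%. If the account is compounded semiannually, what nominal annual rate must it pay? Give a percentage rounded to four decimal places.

(1 + r/2)^2 − 1 = 0.1016, so 1 + r/2 = 1.1016^(1/2).
r/2 = 0.049571, so r = 0.099143 = 9.9143%.

9.9143%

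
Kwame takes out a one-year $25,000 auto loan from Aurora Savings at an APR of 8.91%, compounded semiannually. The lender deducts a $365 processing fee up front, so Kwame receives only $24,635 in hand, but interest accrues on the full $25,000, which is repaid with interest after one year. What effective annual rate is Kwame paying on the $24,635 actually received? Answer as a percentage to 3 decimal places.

Amount owed after one year: 25,000 × (1 + 0.0891/2)^2 = 25,000 × 1.091085 = $27,277.12.
Effective rate on net proceeds: 27,277.12 / 24,635 − 1 = 0.107251 = 10.725%.

10.725%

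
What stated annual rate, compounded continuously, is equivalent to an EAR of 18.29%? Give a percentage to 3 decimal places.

Continuous: nominal r satisfies e^r − 1 = 0.1829.
r = ln(1 + 0.1829) = ln(1.1829) = 0.167969 = 16.797%.

16.797%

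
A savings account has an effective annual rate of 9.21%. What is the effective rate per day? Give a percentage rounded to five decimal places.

0.02414%

The per-day rate i satisfies (1 + i)^365 = 1 + 0.0921.
i = 1.0921^(1/365) − 1 = 0.0002414 = 0.02414%.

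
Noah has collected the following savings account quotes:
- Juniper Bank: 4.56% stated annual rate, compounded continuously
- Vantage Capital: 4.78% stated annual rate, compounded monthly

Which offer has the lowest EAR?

Juniper Bank

Juniper Bank: e^0.0456 − 1 = 4.666%
Vantage Capital: (1 + 0.0478/12)^12 − 1 = 4.886%
The lowest effective annual rate is Juniper Bank at 4.666%.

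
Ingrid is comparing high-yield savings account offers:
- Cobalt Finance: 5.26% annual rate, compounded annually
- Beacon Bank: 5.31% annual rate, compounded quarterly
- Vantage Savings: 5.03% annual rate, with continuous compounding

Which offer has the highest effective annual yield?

Cobalt Finance: compounded annually, EAR = 5.260%
Beacon Bank: (1 + 0.0531/4)^4 − 1 = 5.417%
Vantage Savings: e^0.0503 − 1 = 5.159%
The highest effective annual rate is Beacon Bank at 5.417%.

Beacon Bank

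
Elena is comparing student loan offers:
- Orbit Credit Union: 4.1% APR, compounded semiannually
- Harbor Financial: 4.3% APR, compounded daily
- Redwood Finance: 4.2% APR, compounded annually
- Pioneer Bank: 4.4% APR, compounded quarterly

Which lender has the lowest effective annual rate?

Orbit Credit Union

Orbit Credit Union: (1 + 0.041/2)^2 − 1 = 4.142%
Harbor Financial: (1 + 0.043/365)^365 − 1 = 4.394%
Redwood Finance: compounded annually, EAR = 4.200%
Pioneer Bank: (1 + 0.044/4)^4 − 1 = 4.473%
The lowest effective annual rate is Orbit Credit Union at 4.142%.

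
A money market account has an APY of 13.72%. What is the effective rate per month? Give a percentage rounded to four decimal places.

1.0772%

The per-month rate i satisfies (1 + i)^12 = 1 + 0.1372.
i = 1.1372^(1/12) − 1 = 0.0107717 = 1.0772%.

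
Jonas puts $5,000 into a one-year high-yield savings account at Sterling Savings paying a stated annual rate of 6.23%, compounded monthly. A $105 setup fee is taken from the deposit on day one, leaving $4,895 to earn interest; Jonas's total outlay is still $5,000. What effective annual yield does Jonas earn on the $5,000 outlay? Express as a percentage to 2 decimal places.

4.18%

Value after one year: 4,895 × (1 + 0.0623/12)^12 = 4,895 × 1.064110 = $5,208.82.
Effective yield on the $5,000 outlay: 5,208.82 / 5,000 − 1 = 0.041764 = 4.18%.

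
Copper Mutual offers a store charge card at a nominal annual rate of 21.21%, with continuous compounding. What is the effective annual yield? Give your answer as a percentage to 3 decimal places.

With continuous compounding, EAR = e^0.2121 − 1.
e^0.2121 = 1.236272, so EAR = 0.236272 = 23.627%.

23.627%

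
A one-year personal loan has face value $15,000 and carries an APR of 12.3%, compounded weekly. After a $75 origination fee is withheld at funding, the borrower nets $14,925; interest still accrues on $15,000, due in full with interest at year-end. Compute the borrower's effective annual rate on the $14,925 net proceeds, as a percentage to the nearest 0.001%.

Amount owed after one year: 15,000 × (1 + 0.123/52)^52 = 15,000 × 1.130720 = $16,960.80.
Effective rate on net proceeds: 16,960.80 / 14,925 − 1 = 0.136402 = 13.640%.

13.640%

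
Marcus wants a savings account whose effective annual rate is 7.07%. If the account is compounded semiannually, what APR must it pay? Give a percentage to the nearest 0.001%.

6.949%

(1 + r/2)^2 − 1 = 0.0707, so 1 + r/2 = 1.0707^(1/2).
r/2 = 0.034746, so r = 0.069493 = 6.949%.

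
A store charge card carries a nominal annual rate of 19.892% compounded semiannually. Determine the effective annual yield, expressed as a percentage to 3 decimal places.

EAR = (1 + 0.19892/2)^2 − 1.
= 1.208812 − 1 = 20.881%.

20.881%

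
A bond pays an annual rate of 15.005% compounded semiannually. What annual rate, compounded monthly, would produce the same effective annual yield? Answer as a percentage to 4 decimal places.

EAR = (1 + 0.15005/2)^2 − 1 = 0.155679.
Solve (1 + r/12)^12 = 1.155679: r/12 = 1.155679^(1/12) − 1 = 0.012130, so r = 0.145564 = 14.5564%.

14.5564%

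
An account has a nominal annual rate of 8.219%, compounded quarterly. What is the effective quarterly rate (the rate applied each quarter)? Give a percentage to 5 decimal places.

With a nominal annual rate compounded quarterly, the periodic rate is the nominal rate divided by 4.
i = 0.08219 / 4 = 0.0205475 = 2.05475%.

2.05475%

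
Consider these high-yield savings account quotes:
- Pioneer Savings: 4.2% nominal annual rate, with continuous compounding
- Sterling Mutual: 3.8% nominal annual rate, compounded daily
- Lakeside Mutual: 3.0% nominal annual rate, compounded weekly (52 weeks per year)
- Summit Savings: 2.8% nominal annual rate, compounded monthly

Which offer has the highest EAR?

Pioneer Savings

Pioneer Savings: e^0.042 − 1 = 4.289%
Sterling Mutual: (1 + 0.038/365)^365 − 1 = 3.873%
Lakeside Mutual: (1 + 0.030/52)^52 − 1 = 3.045%
Summit Savings: (1 + 0.028/12)^12 − 1 = 2.836%
The highest effective annual rate is Pioneer Savings at 4.289%.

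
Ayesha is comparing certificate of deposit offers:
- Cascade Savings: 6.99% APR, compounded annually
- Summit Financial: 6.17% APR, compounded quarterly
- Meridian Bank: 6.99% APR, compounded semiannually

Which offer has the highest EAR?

Cascade Savings: compounded annually, EAR = 6.990%
Summit Financial: (1 + 0.0617/4)^4 − 1 = 6.314%
Meridian Bank: (1 + 0.0699/2)^2 − 1 = 7.112%
The highest effective annual rate is Meridian Bank at 7.112%.

Meridian Bank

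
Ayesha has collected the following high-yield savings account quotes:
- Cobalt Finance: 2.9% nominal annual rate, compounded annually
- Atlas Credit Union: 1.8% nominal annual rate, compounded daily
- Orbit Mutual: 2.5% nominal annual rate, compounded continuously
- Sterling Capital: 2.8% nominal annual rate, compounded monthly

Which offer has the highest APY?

Cobalt Finance: compounded annually, EAR = 2.900%
Atlas Credit Union: (1 + 0.018/365)^365 − 1 = 1.816%
Orbit Mutual: e^0.025 − 1 = 2.532%
Sterling Capital: (1 + 0.028/12)^12 − 1 = 2.836%
The highest effective annual rate is Cobalt Finance at 2.900%.

Cobalt Finance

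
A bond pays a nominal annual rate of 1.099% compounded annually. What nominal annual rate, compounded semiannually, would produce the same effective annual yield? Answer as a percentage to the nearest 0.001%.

Compounded annually, EAR = nominal = 0.010990.
Solve (1 + r/2)^2 = 1.010990: r/2 = 1.010990^(1/2) − 1 = 0.005480, so r = 0.010960 = 1.096%.

1.096%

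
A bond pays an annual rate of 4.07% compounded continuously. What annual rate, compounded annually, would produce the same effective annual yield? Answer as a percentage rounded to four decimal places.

EAR under continuous compounding: e^0.0407 − 1 = 0.041540.
Compounded annually, the equivalent nominal rate is the EAR itself: 4.1540%.

4.1540%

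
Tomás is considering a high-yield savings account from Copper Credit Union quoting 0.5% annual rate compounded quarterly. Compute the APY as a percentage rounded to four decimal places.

EAR = (1 + 0.005/4)^4 − 1.
= (1 + 0.001250)^4 − 1 = 1.005009 − 1 = 0.5009%.

0.5009%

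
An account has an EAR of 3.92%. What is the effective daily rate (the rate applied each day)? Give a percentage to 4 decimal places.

0.0105%

The per-day rate i satisfies (1 + i)^365 = 1 + 0.0392.
i = 1.0392^(1/365) − 1 = 0.0001054 = 0.0105%.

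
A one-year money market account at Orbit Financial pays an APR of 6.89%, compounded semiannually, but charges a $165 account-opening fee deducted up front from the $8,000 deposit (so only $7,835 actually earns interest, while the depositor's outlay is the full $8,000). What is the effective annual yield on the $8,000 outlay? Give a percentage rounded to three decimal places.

4.802%

Value after one year: 7,835 × (1 + 0.0689/2)^2 = 7,835 × 1.070087 = $8,384.13.
Effective yield on the $8,000 outlay: 8,384.13 / 8,000 − 1 = 0.048016 = 4.802%.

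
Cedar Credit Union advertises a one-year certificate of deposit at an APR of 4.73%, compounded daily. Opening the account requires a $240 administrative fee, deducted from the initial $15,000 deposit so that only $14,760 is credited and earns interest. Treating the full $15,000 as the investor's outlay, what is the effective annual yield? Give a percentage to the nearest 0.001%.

Value after one year: 14,760 × (1 + 0.0473/365)^365 = 14,760 × 1.048433 = $15,474.88.
Effective yield on the $15,000 outlay: 15,474.88 / 15,000 − 1 = 0.031658 = 3.166%.

3.166%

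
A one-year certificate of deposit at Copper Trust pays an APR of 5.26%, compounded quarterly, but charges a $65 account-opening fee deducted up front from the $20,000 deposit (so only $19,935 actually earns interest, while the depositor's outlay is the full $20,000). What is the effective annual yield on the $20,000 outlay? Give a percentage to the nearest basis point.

Value after one year: 19,935 × (1 + 0.0526/4)^4 = 19,935 × 1.053647 = $21,004.45.
Effective yield on the $20,000 outlay: 21,004.45 / 20,000 − 1 = 0.050222 = 5.02%.

5.02%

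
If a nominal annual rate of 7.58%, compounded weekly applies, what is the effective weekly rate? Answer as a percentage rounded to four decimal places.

0.1458%

With a nominal annual rate compounded weekly, the periodic rate is the nominal rate divided by 52.
i = 0.0758 / 52 = 0.0014577 = 0.1458%.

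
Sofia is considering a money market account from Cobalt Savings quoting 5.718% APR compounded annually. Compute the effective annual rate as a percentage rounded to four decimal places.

Annual compounding means the effective rate equals the nominal rate: 5.7180%.

5.7180%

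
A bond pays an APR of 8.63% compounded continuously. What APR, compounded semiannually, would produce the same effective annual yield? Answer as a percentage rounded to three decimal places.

8.819%

EAR under continuous compounding: e^0.0863 − 1 = 0.090133.
Solve (1 + r/2)^2 = 1.090133: r/2 = 1.090133^(1/2) − 1 = 0.044094, so r = 0.088189 = 8.819%.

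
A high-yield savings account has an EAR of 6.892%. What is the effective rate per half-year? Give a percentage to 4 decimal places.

3.3886%

The per-half-year rate i satisfies (1 + i)^2 = 1 + 0.06892.
i = 1.06892^(1/2) − 1 = 0.0338859 = 3.3886%.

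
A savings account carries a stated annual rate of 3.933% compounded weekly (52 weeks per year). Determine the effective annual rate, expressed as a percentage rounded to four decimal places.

EAR = (1 + 0.03933/52)^52 − 1.
= (1 + 0.000756)^52 − 1 = 1.040098 − 1 = 4.0098%.

4.0098%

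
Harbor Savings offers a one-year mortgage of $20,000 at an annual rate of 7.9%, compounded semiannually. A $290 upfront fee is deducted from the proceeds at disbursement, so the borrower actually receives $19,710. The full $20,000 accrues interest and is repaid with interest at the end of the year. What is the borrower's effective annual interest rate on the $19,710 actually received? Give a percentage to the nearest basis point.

9.65%

Amount owed after one year: 20,000 × (1 + 0.079/2)^2 = 20,000 × 1.080560 = $21,611.21.
Effective rate on net proceeds: 21,611.21 / 19,710 − 1 = 0.096459 = 9.65%.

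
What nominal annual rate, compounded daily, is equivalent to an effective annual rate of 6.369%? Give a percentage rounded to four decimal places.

(1 + r/365)^365 − 1 = 0.06369, so 1 + r/365 = 1.06369^(1/365).
r/365 = 0.000169, so r = 0.061749 = 6.1749%.

6.1749%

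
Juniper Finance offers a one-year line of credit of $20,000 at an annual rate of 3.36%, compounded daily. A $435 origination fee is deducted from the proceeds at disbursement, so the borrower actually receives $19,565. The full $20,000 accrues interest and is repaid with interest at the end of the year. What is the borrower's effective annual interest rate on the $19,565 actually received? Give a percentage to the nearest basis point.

Amount owed after one year: 20,000 × (1 + 0.0336/365)^365 = 20,000 × 1.034169 = $20,683.39.
Effective rate on net proceeds: 20,683.39 / 19,565 − 1 = 0.057163 = 5.72%.

5.72%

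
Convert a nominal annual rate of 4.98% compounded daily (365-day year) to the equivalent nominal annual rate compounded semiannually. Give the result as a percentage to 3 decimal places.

EAR = (1 + 0.0498/365)^365 − 1 = 0.051057.
Solve (1 + r/2)^2 = 1.051057: r/2 = 1.051057^(1/2) − 1 = 0.025211, so r = 0.050422 = 5.042%.

5.042%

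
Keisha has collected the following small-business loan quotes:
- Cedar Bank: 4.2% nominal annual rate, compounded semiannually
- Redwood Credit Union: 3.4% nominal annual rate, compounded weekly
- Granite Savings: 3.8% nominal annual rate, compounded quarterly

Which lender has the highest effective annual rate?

Cedar Bank

Cedar Bank: (1 + 0.042/2)^2 − 1 = 4.244%
Redwood Credit Union: (1 + 0.034/52)^52 − 1 = 3.457%
Granite Savings: (1 + 0.038/4)^4 − 1 = 3.854%
The highest effective annual rate is Cedar Bank at 4.244%.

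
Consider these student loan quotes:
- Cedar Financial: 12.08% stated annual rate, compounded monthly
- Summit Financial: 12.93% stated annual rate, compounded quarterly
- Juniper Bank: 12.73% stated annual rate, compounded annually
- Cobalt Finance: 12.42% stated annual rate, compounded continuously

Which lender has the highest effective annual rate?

Summit Financial

Cedar Financial: (1 + 0.1208/12)^12 − 1 = 12.772%
Summit Financial: (1 + 0.1293/4)^4 − 1 = 13.571%
Juniper Bank: compounded annually, EAR = 12.730%
Cobalt Finance: e^0.1242 − 1 = 13.224%
The highest effective annual rate is Summit Financial at 13.571%.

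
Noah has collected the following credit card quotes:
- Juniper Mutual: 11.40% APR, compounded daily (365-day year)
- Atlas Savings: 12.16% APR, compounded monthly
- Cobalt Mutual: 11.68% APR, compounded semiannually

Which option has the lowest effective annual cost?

Cobalt Mutual

Juniper Mutual: (1 + 0.1140/365)^365 − 1 = 12.073%
Atlas Savings: (1 + 0.1216/12)^12 − 1 = 12.861%
Cobalt Mutual: (1 + 0.1168/2)^2 − 1 = 12.021%
The lowest effective annual rate is Cobalt Mutual at 12.021%.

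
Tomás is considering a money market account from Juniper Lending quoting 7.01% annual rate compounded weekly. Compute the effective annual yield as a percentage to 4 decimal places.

7.2565%

EAR = (1 + 0.0701/52)^52 − 1.
= (1 + 0.001348)^52 − 1 = 1.072565 − 1 = 7.2565%.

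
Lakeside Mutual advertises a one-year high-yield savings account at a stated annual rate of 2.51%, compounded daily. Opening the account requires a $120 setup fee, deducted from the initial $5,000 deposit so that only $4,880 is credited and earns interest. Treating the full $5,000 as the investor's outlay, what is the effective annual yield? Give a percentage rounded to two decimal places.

0.08%

Value after one year: 4,880 × (1 + 0.0251/365)^365 = 4,880 × 1.025417 = $5,004.03.
Effective yield on the $5,000 outlay: 5,004.03 / 5,000 − 1 = 0.000807 = 0.08%.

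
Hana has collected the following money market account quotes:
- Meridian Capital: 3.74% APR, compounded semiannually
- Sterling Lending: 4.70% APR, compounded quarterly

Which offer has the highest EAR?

Sterling Lending

Meridian Capital: (1 + 0.0374/2)^2 − 1 = 3.775%
Sterling Lending: (1 + 0.0470/4)^4 − 1 = 4.783%
The highest effective annual rate is Sterling Lending at 4.783%.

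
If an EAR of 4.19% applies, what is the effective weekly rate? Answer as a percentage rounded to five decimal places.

0.07897%

The per-week rate i satisfies (1 + i)^52 = 1 + 0.0419.
i = 1.0419^(1/52) − 1 = 0.0007897 = 0.07897%.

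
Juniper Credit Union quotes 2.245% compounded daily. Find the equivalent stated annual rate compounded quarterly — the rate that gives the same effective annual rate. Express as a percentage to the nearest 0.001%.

2.251%

EAR = (1 + 0.02245/365)^365 − 1 = 0.022703.
Solve (1 + r/4)^4 = 1.022703: r/4 = 1.022703^(1/4) − 1 = 0.005628, so r = 0.022512 = 2.251%.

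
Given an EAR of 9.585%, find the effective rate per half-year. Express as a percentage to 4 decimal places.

The per-half-year rate i satisfies (1 + i)^2 = 1 + 0.09585.
i = 1.09585^(1/2) − 1 = 0.0468285 = 4.6829%.

4.6829%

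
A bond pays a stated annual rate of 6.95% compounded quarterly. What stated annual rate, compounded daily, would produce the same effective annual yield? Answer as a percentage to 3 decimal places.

6.891%

EAR = (1 + 0.0695/4)^4 − 1 = 0.071332.
Solve (1 + r/365)^365 = 1.071332: r/365 = 1.071332^(1/365) − 1 = 0.000189, so r = 0.068910 = 6.891%.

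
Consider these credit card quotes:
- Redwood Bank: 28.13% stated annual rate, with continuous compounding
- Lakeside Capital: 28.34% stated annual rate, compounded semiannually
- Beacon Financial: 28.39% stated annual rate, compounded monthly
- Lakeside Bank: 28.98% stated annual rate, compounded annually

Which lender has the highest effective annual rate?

Redwood Bank

Redwood Bank: e^0.2813 − 1 = 32.485%
Lakeside Capital: (1 + 0.2834/2)^2 − 1 = 30.348%
Beacon Financial: (1 + 0.2839/12)^12 − 1 = 32.392%
Lakeside Bank: compounded annually, EAR = 28.980%
The highest effective annual rate is Redwood Bank at 32.485%.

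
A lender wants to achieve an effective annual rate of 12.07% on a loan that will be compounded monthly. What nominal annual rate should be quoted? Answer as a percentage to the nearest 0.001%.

(1 + r/12)^12 − 1 = 0.1207, so 1 + r/12 = 1.1207^(1/12).
r/12 = 0.009541, so r = 0.114496 = 11.450%.

11.450%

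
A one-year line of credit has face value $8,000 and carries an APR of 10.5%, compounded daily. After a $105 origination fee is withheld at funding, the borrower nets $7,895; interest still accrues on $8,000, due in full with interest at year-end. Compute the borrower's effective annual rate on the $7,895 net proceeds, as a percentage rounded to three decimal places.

Amount owed after one year: 8,000 × (1 + 0.105/365)^365 = 8,000 × 1.110694 = $8,885.55.
Effective rate on net proceeds: 8,885.55 / 7,895 − 1 = 0.125466 = 12.547%.

12.547%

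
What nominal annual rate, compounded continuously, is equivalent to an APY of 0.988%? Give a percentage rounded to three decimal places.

Continuous: nominal r satisfies e^r − 1 = 0.00988.
r = ln(1 + 0.00988) = ln(1.00988) = 0.009832 = 0.983%.

0.983%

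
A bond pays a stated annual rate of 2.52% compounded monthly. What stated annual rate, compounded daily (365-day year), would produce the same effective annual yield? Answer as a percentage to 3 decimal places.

2.517%

EAR = (1 + 0.0252/12)^12 − 1 = 0.025493.
Solve (1 + r/365)^365 = 1.025493: r/365 = 1.025493^(1/365) − 1 = 0.000069, so r = 0.025174 = 2.517%.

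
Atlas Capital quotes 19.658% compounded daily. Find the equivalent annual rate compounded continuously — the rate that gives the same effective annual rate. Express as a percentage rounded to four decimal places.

19.6527%

EAR = (1 + 0.19658/365)^365 − 1 = 0.217168.
Equivalent continuous rate: r = ln(1 + 0.217168) = 0.196527 = 19.6527%.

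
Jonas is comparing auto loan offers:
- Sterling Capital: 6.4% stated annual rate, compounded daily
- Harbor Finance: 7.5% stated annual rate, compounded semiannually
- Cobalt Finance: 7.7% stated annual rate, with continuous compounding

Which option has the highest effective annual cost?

Sterling Capital: (1 + 0.064/365)^365 − 1 = 6.609%
Harbor Finance: (1 + 0.075/2)^2 − 1 = 7.641%
Cobalt Finance: e^0.077 − 1 = 8.004%
The highest effective annual rate is Cobalt Finance at 8.004%.

Cobalt Finance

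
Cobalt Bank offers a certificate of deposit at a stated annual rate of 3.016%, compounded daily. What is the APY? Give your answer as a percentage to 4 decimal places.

EAR = (1 + 0.03016/365)^365 − 1.
= 1.030618 − 1 = 3.0618%.

3.0618%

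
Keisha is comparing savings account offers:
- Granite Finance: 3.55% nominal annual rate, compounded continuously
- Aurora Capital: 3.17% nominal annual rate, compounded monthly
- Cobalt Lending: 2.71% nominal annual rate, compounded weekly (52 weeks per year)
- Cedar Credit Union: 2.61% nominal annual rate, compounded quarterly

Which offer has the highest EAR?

Granite Finance: e^0.0355 − 1 = 3.614%
Aurora Capital: (1 + 0.0317/12)^12 − 1 = 3.216%
Cobalt Lending: (1 + 0.0271/52)^52 − 1 = 2.746%
Cedar Credit Union: (1 + 0.0261/4)^4 − 1 = 2.636%
The highest effective annual rate is Granite Finance at 3.614%.

Granite Finance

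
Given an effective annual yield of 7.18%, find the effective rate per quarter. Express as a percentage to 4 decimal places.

1.7486%

The per-quarter rate i satisfies (1 + i)^4 = 1 + 0.0718.
i = 1.0718^(1/4) − 1 = 0.0174860 = 1.7486%.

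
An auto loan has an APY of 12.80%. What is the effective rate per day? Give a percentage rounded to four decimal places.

The per-day rate i satisfies (1 + i)^365 = 1 + 0.1280.
i = 1.1280^(1/365) − 1 = 0.0003300 = 0.0330%.

0.0330%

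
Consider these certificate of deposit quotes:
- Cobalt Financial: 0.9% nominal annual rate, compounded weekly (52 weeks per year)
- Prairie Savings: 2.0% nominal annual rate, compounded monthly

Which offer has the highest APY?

Cobalt Financial: (1 + 0.009/52)^52 − 1 = 0.904%
Prairie Savings: (1 + 0.020/12)^12 − 1 = 2.018%
The highest effective annual rate is Prairie Savings at 2.018%.

Prairie Savings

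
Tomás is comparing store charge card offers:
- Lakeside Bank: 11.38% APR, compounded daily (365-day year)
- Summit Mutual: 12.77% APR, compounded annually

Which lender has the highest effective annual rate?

Lakeside Bank: (1 + 0.1138/365)^365 − 1 = 12.051%
Summit Mutual: compounded annually, EAR = 12.770%
The highest effective annual rate is Summit Mutual at 12.770%.

Summit Mutual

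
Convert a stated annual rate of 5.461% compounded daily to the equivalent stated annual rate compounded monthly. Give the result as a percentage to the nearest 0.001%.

EAR = (1 + 0.05461/365)^365 − 1 = 0.056124.
Solve (1 + r/12)^12 = 1.056124: r/12 = 1.056124^(1/12) − 1 = 0.004561, so r = 0.054730 = 5.473%.

5.473%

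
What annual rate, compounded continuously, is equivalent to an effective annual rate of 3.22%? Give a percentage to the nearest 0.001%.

Continuous: nominal r satisfies e^r − 1 = 0.0322.
r = ln(1 + 0.0322) = ln(1.0322) = 0.031692 = 3.169%.

3.169%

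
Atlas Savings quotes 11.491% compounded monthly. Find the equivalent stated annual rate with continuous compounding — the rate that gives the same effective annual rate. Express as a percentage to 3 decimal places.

11.436%

EAR = (1 + 0.11491/12)^12 − 1 = 0.121159.
Equivalent continuous rate: r = ln(1 + 0.121159) = 0.114363 = 11.436%.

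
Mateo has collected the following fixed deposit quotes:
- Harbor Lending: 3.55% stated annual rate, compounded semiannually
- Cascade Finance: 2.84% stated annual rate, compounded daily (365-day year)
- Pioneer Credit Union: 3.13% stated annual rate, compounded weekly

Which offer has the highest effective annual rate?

Harbor Lending

Harbor Lending: (1 + 0.0355/2)^2 − 1 = 3.582%
Cascade Finance: (1 + 0.0284/365)^365 − 1 = 2.881%
Pioneer Credit Union: (1 + 0.0313/52)^52 − 1 = 3.179%
The highest effective annual rate is Harbor Lending at 3.582%.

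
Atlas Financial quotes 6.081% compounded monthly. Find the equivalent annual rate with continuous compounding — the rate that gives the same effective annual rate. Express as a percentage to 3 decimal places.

6.066%

EAR = (1 + 0.06081/12)^12 − 1 = 0.062534.
Equivalent continuous rate: r = ln(1 + 0.062534) = 0.060656 = 6.066%.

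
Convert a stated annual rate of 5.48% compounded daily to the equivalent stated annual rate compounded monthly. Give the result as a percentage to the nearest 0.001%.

5.492%

EAR = (1 + 0.0548/365)^365 − 1 = 0.056325.
Solve (1 + r/12)^12 = 1.056325: r/12 = 1.056325^(1/12) − 1 = 0.004577, so r = 0.054921 = 5.492%.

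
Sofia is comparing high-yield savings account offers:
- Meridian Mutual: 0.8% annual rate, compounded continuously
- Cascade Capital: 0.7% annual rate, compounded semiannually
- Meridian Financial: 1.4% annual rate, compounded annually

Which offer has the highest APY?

Meridian Mutual: e^0.008 − 1 = 0.803%
Cascade Capital: (1 + 0.007/2)^2 − 1 = 0.701%
Meridian Financial: compounded annually, EAR = 1.400%
The highest effective annual rate is Meridian Financial at 1.400%.

Meridian Financial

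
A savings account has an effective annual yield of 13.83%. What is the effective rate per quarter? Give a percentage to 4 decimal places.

The per-quarter rate i satisfies (1 + i)^4 = 1 + 0.1383.
i = 1.1383^(1/4) − 1 = 0.0329140 = 3.2914%.

3.2914%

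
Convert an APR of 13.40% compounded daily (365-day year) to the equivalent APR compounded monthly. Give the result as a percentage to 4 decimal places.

EAR = (1 + 0.1340/365)^365 − 1 = 0.143365.
Solve (1 + r/12)^12 = 1.143365: r/12 = 1.143365^(1/12) − 1 = 0.011227, so r = 0.134726 = 13.4726%.

13.4726%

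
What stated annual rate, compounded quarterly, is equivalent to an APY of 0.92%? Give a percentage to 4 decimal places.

0.9168%

(1 + r/4)^4 − 1 = 0.0092, so 1 + r/4 = 1.0092^(1/4).
r/4 = 0.002292, so r = 0.009168 = 0.9168%.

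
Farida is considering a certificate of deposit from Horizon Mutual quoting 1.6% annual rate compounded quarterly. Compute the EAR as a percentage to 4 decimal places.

EAR = (1 + 0.016/4)^4 − 1.
= (1 + 0.004000)^4 − 1 = 1.016096 − 1 = 1.6096%.

1.6096%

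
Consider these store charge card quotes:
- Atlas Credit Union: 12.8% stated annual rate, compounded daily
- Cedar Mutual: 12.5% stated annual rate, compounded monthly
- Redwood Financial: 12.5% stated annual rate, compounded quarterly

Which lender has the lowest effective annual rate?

Redwood Financial

Atlas Credit Union: (1 + 0.128/365)^365 − 1 = 13.653%
Cedar Mutual: (1 + 0.125/12)^12 − 1 = 13.242%
Redwood Financial: (1 + 0.125/4)^4 − 1 = 13.098%
The lowest effective annual rate is Redwood Financial at 13.098%.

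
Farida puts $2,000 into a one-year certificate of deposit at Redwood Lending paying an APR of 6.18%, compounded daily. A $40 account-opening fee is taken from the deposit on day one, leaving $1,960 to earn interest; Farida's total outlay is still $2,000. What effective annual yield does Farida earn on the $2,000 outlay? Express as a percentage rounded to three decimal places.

4.247%

Value after one year: 1,960 × (1 + 0.0618/365)^365 = 1,960 × 1.063744 = $2,084.94.
Effective yield on the $2,000 outlay: 2,084.94 / 2,000 − 1 = 0.042469 = 4.247%.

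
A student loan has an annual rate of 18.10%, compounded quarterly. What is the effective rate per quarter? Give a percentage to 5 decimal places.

With a nominal annual rate compounded quarterly, the periodic rate is the nominal rate divided by 4.
i = 0.1810 / 4 = 0.0452500 = 4.52500%.

4.52500%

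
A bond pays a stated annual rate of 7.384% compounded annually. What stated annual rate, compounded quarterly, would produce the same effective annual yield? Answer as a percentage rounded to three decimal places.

Compounded annually, EAR = nominal = 0.073840.
Solve (1 + r/4)^4 = 1.073840: r/4 = 1.073840^(1/4) − 1 = 0.017970, so r = 0.071879 = 7.188%.

7.188%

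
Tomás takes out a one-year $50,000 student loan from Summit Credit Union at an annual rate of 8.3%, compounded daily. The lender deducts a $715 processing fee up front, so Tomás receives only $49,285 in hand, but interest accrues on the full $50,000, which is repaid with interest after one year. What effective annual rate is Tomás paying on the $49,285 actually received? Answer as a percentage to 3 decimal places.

10.229%

Amount owed after one year: 50,000 × (1 + 0.083/365)^365 = 50,000 × 1.086532 = $54,326.58.
Effective rate on net proceeds: 54,326.58 / 49,285 − 1 = 0.102294 = 10.229%.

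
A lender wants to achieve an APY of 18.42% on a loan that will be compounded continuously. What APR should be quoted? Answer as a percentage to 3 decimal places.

Continuous: nominal r satisfies e^r − 1 = 0.1842.
r = ln(1 + 0.1842) = ln(1.1842) = 0.169067 = 16.907%.

16.907%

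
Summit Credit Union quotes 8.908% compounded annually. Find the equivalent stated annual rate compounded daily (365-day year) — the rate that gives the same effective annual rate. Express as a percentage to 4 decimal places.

Compounded annually, EAR = nominal = 0.089080.
Solve (1 + r/365)^365 = 1.089080: r/365 = 1.089080^(1/365) − 1 = 0.000234, so r = 0.085343 = 8.5343%.

8.5343%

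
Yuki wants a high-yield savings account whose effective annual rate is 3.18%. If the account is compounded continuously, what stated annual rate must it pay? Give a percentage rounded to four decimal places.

Continuous: nominal r satisfies e^r − 1 = 0.0318.
r = ln(1 + 0.0318) = ln(1.0318) = 0.031305 = 3.1305%.

3.1305%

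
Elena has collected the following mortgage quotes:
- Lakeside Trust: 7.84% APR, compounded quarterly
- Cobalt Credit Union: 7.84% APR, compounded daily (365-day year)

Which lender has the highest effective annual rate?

Cobalt Credit Union

Lakeside Trust: (1 + 0.0784/4)^4 − 1 = 8.074%
Cobalt Credit Union: (1 + 0.0784/365)^365 − 1 = 8.155%
The highest effective annual rate is Cobalt Credit Union at 8.155%.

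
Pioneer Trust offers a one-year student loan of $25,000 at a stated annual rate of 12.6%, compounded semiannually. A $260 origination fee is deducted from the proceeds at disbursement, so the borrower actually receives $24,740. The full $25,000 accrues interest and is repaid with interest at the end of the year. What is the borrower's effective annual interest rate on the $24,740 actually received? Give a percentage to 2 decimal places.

Amount owed after one year: 25,000 × (1 + 0.126/2)^2 = 25,000 × 1.129969 = $28,249.22.
Effective rate on net proceeds: 28,249.22 / 24,740 − 1 = 0.141844 = 14.18%.

14.18%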